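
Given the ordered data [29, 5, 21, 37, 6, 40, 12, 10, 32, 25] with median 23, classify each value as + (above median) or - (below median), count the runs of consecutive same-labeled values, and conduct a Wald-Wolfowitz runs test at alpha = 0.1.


Step 1: Compute median = 23; label A = above, B = below.
Labels in order: ABBABABBAA  (n_A = 5, n_B = 5)
Step 2: Count runs R = 7.
Step 3: Under H0 (random ordering), E[R] = 2*n_A*n_B/(n_A+n_B) + 1 = 2*5*5/10 + 1 = 6.0000.
        Var[R] = 2*n_A*n_B*(2*n_A*n_B - n_A - n_B) / ((n_A+n_B)^2 * (n_A+n_B-1)) = 2000/900 = 2.2222.
        SD[R] = 1.4907.
Step 4: Continuity-corrected z = (R - 0.5 - E[R]) / SD[R] = (7 - 0.5 - 6.0000) / 1.4907 = 0.3354.
Step 5: Two-sided p-value via normal approximation = 2*(1 - Phi(|z|)) = 0.737316.
Step 6: alpha = 0.1. fail to reject H0.

R = 7, z = 0.3354, p = 0.737316, fail to reject H0.


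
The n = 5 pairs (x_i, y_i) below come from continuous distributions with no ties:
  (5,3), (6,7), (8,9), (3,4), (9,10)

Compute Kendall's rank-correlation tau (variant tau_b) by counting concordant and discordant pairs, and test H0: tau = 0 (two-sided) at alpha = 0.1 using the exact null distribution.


Step 1: Enumerate the 10 unordered pairs (i,j) with i<j and classify each by sign(x_j-x_i) * sign(y_j-y_i).
  (1,2):dx=+1,dy=+4->C; (1,3):dx=+3,dy=+6->C; (1,4):dx=-2,dy=+1->D; (1,5):dx=+4,dy=+7->C
  (2,3):dx=+2,dy=+2->C; (2,4):dx=-3,dy=-3->C; (2,5):dx=+3,dy=+3->C; (3,4):dx=-5,dy=-5->C
  (3,5):dx=+1,dy=+1->C; (4,5):dx=+6,dy=+6->C
Step 2: C = 9, D = 1, total pairs = 10.
Step 3: tau = (C - D)/(n(n-1)/2) = (9 - 1)/10 = 0.800000.
Step 4: Exact two-sided p-value (enumerate n! = 120 permutations of y under H0): p = 0.083333.
Step 5: alpha = 0.1. reject H0.

tau_b = 0.8000 (C=9, D=1), p = 0.083333, reject H0.


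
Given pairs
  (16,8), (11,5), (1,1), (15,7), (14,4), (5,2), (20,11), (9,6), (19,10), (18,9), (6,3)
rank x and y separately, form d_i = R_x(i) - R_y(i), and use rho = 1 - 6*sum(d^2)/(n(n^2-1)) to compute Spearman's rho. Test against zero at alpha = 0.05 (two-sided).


Step 1: Rank x and y separately (midranks; no ties here).
rank(x): 16->8, 11->5, 1->1, 15->7, 14->6, 5->2, 20->11, 9->4, 19->10, 18->9, 6->3
rank(y): 8->8, 5->5, 1->1, 7->7, 4->4, 2->2, 11->11, 6->6, 10->10, 9->9, 3->3
Step 2: d_i = R_x(i) - R_y(i); compute d_i^2.
  (8-8)^2=0, (5-5)^2=0, (1-1)^2=0, (7-7)^2=0, (6-4)^2=4, (2-2)^2=0, (11-11)^2=0, (4-6)^2=4, (10-10)^2=0, (9-9)^2=0, (3-3)^2=0
sum(d^2) = 8.
Step 3: rho = 1 - 6*8 / (11*(11^2 - 1)) = 1 - 48/1320 = 0.963636.
Step 4: Under H0, t = rho * sqrt((n-2)/(1-rho^2)) = 10.8186 ~ t(9).
Step 5: Two-sided p-value from the t-distribution with 9 df = 0.000002.
Step 6: alpha = 0.05. reject H0.

rho = 0.9636, p = 0.000002, reject H0 at alpha = 0.05.


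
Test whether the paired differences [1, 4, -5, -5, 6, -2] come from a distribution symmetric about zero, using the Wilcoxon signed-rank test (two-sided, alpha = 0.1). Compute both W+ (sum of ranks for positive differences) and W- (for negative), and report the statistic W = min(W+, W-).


Step 1: Drop any zero differences (none here) and take |d_i|.
|d| = [1, 4, 5, 5, 6, 2]
Step 2: Midrank |d_i| (ties get averaged ranks).
ranks: |1|->1, |4|->3, |5|->4.5, |5|->4.5, |6|->6, |2|->2
Step 3: Attach original signs; sum ranks with positive sign and with negative sign.
W+ = 1 + 3 + 6 = 10
W- = 4.5 + 4.5 + 2 = 11
(Check: W+ + W- = 21 should equal n(n+1)/2 = 21.)
Step 4: Test statistic W = min(W+, W-) = 10.
Step 5: Ties in |d|, so use the tie-corrected normal approximation.
        E[W] = n(n+1)/4 = 6*7/4 = 10.5.
        Tie groups: |d|=5 (t=2); sum(t^3 - t) = 6.
        Var[W] = n(n+1)(2n+1)/24 - sum(t^3-t)/48 = 546/24 - 6/48 = 22.625.
        z = (W - E[W]) / sqrt(Var[W]) = (10 - 10.5) / 4.7566 = -0.1051.
        Two-sided p = 2*Phi(z) = 0.916282.
Step 6: alpha = 0.1. fail to reject H0.

W+ = 10, W- = 11, W = min = 10, p = 0.916282, fail to reject H0.


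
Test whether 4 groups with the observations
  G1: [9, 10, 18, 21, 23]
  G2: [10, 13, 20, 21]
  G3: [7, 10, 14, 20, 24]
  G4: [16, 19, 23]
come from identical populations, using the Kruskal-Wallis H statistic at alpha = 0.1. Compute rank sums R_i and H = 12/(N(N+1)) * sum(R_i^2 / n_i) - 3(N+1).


Step 1: Combine all N = 17 observations and assign midranks.
sorted (value, group, rank): (7,G3,1), (9,G1,2), (10,G1,4), (10,G2,4), (10,G3,4), (13,G2,6), (14,G3,7), (16,G4,8), (18,G1,9), (19,G4,10), (20,G2,11.5), (20,G3,11.5), (21,G1,13.5), (21,G2,13.5), (23,G1,15.5), (23,G4,15.5), (24,G3,17)
Step 2: Sum ranks within each group.
R_1 = 44 (n_1 = 5)
R_2 = 35 (n_2 = 4)
R_3 = 40.5 (n_3 = 5)
R_4 = 33.5 (n_4 = 3)
Step 3: H = 12/(N(N+1)) * sum(R_i^2/n_i) - 3(N+1)
     = 12/(17*18) * (44^2/5 + 35^2/4 + 40.5^2/5 + 33.5^2/3) - 3*18
     = 0.039216 * 1395.58 - 54
     = 0.728758.
Step 4: Ties present; correction factor C = 1 - 42/(17^3 - 17) = 0.991422. Corrected H = 0.728758 / 0.991422 = 0.735064.
Step 5: Under H0, H ~ chi^2(3); p-value = 0.864927.
Step 6: alpha = 0.1. fail to reject H0.

H = 0.7351, df = 3, p = 0.864927, fail to reject H0.


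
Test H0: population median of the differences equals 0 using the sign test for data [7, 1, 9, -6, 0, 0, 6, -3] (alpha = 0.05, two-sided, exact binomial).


Step 1: Discard zero differences. Original n = 8; n_eff = number of nonzero differences = 6.
Nonzero differences (with sign): +7, +1, +9, -6, +6, -3
Step 2: Count signs: positive = 4, negative = 2.
Step 3: Under H0: P(positive) = 0.5, so the number of positives S ~ Bin(6, 0.5).
Step 4: Two-sided exact p-value = sum of Bin(6,0.5) probabilities at or below the observed probability = 0.687500.
Step 5: alpha = 0.05. fail to reject H0.

n_eff = 6, pos = 4, neg = 2, p = 0.687500, fail to reject H0.


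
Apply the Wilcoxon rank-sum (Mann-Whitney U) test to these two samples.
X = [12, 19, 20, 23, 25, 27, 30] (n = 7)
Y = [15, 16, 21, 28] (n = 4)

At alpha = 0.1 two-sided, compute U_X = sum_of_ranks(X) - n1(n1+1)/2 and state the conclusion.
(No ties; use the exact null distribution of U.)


Step 1: Combine and sort all 11 observations; assign midranks.
sorted (value, group): (12,X), (15,Y), (16,Y), (19,X), (20,X), (21,Y), (23,X), (25,X), (27,X), (28,Y), (30,X)
ranks: 12->1, 15->2, 16->3, 19->4, 20->5, 21->6, 23->7, 25->8, 27->9, 28->10, 30->11
Step 2: Rank sum for X: R1 = 1 + 4 + 5 + 7 + 8 + 9 + 11 = 45.
Step 3: U_X = R1 - n1(n1+1)/2 = 45 - 7*8/2 = 45 - 28 = 17.
       U_Y = n1*n2 - U_X = 28 - 17 = 11.
Step 4: No ties, so the exact null distribution of U (based on enumerating the C(11,7) = 330 equally likely rank assignments) gives the two-sided p-value.
Step 5: p-value = 0.648485; compare to alpha = 0.1. fail to reject H0.

U_X = 17, p = 0.648485, fail to reject H0 at alpha = 0.1.


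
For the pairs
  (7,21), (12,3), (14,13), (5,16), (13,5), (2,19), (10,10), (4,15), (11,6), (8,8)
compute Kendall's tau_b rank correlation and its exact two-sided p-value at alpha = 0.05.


Step 1: Enumerate the 45 unordered pairs (i,j) with i<j and classify each by sign(x_j-x_i) * sign(y_j-y_i).
  (1,2):dx=+5,dy=-18->D; (1,3):dx=+7,dy=-8->D; (1,4):dx=-2,dy=-5->C; (1,5):dx=+6,dy=-16->D
  (1,6):dx=-5,dy=-2->C; (1,7):dx=+3,dy=-11->D; (1,8):dx=-3,dy=-6->C; (1,9):dx=+4,dy=-15->D
  (1,10):dx=+1,dy=-13->D; (2,3):dx=+2,dy=+10->C; (2,4):dx=-7,dy=+13->D; (2,5):dx=+1,dy=+2->C
  (2,6):dx=-10,dy=+16->D; (2,7):dx=-2,dy=+7->D; (2,8):dx=-8,dy=+12->D; (2,9):dx=-1,dy=+3->D
  (2,10):dx=-4,dy=+5->D; (3,4):dx=-9,dy=+3->D; (3,5):dx=-1,dy=-8->C; (3,6):dx=-12,dy=+6->D
  (3,7):dx=-4,dy=-3->C; (3,8):dx=-10,dy=+2->D; (3,9):dx=-3,dy=-7->C; (3,10):dx=-6,dy=-5->C
  (4,5):dx=+8,dy=-11->D; (4,6):dx=-3,dy=+3->D; (4,7):dx=+5,dy=-6->D; (4,8):dx=-1,dy=-1->C
  (4,9):dx=+6,dy=-10->D; (4,10):dx=+3,dy=-8->D; (5,6):dx=-11,dy=+14->D; (5,7):dx=-3,dy=+5->D
  (5,8):dx=-9,dy=+10->D; (5,9):dx=-2,dy=+1->D; (5,10):dx=-5,dy=+3->D; (6,7):dx=+8,dy=-9->D
  (6,8):dx=+2,dy=-4->D; (6,9):dx=+9,dy=-13->D; (6,10):dx=+6,dy=-11->D; (7,8):dx=-6,dy=+5->D
  (7,9):dx=+1,dy=-4->D; (7,10):dx=-2,dy=-2->C; (8,9):dx=+7,dy=-9->D; (8,10):dx=+4,dy=-7->D
  (9,10):dx=-3,dy=+2->D
Step 2: C = 11, D = 34, total pairs = 45.
Step 3: tau = (C - D)/(n(n-1)/2) = (11 - 34)/45 = -0.511111.
Step 4: Exact two-sided p-value (enumerate n! = 3628800 permutations of y under H0): p = 0.046623.
Step 5: alpha = 0.05. reject H0.

tau_b = -0.5111 (C=11, D=34), p = 0.046623, reject H0.


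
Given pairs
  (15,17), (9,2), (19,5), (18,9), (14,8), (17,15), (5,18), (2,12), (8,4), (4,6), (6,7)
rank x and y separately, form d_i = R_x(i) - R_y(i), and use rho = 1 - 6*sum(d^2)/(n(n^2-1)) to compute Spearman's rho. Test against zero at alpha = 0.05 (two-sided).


Step 1: Rank x and y separately (midranks; no ties here).
rank(x): 15->8, 9->6, 19->11, 18->10, 14->7, 17->9, 5->3, 2->1, 8->5, 4->2, 6->4
rank(y): 17->10, 2->1, 5->3, 9->7, 8->6, 15->9, 18->11, 12->8, 4->2, 6->4, 7->5
Step 2: d_i = R_x(i) - R_y(i); compute d_i^2.
  (8-10)^2=4, (6-1)^2=25, (11-3)^2=64, (10-7)^2=9, (7-6)^2=1, (9-9)^2=0, (3-11)^2=64, (1-8)^2=49, (5-2)^2=9, (2-4)^2=4, (4-5)^2=1
sum(d^2) = 230.
Step 3: rho = 1 - 6*230 / (11*(11^2 - 1)) = 1 - 1380/1320 = -0.045455.
Step 4: Under H0, t = rho * sqrt((n-2)/(1-rho^2)) = -0.1365 ~ t(9).
Step 5: Two-sided p-value from the t-distribution with 9 df = 0.894427.
Step 6: alpha = 0.05. fail to reject H0.

rho = -0.0455, p = 0.894427, fail to reject H0 at alpha = 0.05.


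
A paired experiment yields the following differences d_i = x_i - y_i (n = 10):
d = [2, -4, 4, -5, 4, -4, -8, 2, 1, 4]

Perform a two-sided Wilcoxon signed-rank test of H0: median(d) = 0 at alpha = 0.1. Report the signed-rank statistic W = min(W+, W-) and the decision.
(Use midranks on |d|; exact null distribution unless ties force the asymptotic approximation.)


Step 1: Drop any zero differences (none here) and take |d_i|.
|d| = [2, 4, 4, 5, 4, 4, 8, 2, 1, 4]
Step 2: Midrank |d_i| (ties get averaged ranks).
ranks: |2|->2.5, |4|->6, |4|->6, |5|->9, |4|->6, |4|->6, |8|->10, |2|->2.5, |1|->1, |4|->6
Step 3: Attach original signs; sum ranks with positive sign and with negative sign.
W+ = 2.5 + 6 + 6 + 2.5 + 1 + 6 = 24
W- = 6 + 9 + 6 + 10 = 31
(Check: W+ + W- = 55 should equal n(n+1)/2 = 55.)
Step 4: Test statistic W = min(W+, W-) = 24.
Step 5: Ties in |d|, so use the tie-corrected normal approximation.
        E[W] = n(n+1)/4 = 10*11/4 = 27.5.
        Tie groups: |d|=2 (t=2), |d|=4 (t=5); sum(t^3 - t) = 126.
        Var[W] = n(n+1)(2n+1)/24 - sum(t^3-t)/48 = 2310/24 - 126/48 = 93.625.
        z = (W - E[W]) / sqrt(Var[W]) = (24 - 27.5) / 9.6760 = -0.3617.
        Two-sided p = 2*Phi(z) = 0.717562.
Step 6: alpha = 0.1. fail to reject H0.

W+ = 24, W- = 31, W = min = 24, p = 0.717562, fail to reject H0.


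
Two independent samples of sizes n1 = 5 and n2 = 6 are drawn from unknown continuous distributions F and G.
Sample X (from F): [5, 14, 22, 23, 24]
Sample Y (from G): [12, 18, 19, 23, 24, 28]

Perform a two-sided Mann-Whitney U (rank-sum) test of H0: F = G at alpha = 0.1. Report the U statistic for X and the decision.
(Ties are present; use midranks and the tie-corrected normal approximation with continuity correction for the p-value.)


Step 1: Combine and sort all 11 observations; assign midranks.
sorted (value, group): (5,X), (12,Y), (14,X), (18,Y), (19,Y), (22,X), (23,X), (23,Y), (24,X), (24,Y), (28,Y)
ranks: 5->1, 12->2, 14->3, 18->4, 19->5, 22->6, 23->7.5, 23->7.5, 24->9.5, 24->9.5, 28->11
Step 2: Rank sum for X: R1 = 1 + 3 + 6 + 7.5 + 9.5 = 27.
Step 3: U_X = R1 - n1(n1+1)/2 = 27 - 5*6/2 = 27 - 15 = 12.
       U_Y = n1*n2 - U_X = 30 - 12 = 18.
Step 4: Ties are present, so use the tie-corrected normal approximation (with continuity correction) for the p-value.
Step 5: p-value = 0.646576; compare to alpha = 0.1. fail to reject H0.

U_X = 12, p = 0.646576, fail to reject H0 at alpha = 0.1.


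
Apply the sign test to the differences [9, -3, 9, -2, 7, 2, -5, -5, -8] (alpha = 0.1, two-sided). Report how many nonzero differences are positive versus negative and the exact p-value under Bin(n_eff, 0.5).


Step 1: Discard zero differences. Original n = 9; n_eff = number of nonzero differences = 9.
Nonzero differences (with sign): +9, -3, +9, -2, +7, +2, -5, -5, -8
Step 2: Count signs: positive = 4, negative = 5.
Step 3: Under H0: P(positive) = 0.5, so the number of positives S ~ Bin(9, 0.5).
Step 4: Two-sided exact p-value = sum of Bin(9,0.5) probabilities at or below the observed probability = 1.000000.
Step 5: alpha = 0.1. fail to reject H0.

n_eff = 9, pos = 4, neg = 5, p = 1.000000, fail to reject H0.


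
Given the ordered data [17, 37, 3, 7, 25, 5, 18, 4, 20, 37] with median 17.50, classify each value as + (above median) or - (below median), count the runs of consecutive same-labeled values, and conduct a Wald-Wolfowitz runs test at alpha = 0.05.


Step 1: Compute median = 17.50; label A = above, B = below.
Labels in order: BABBABABAA  (n_A = 5, n_B = 5)
Step 2: Count runs R = 8.
Step 3: Under H0 (random ordering), E[R] = 2*n_A*n_B/(n_A+n_B) + 1 = 2*5*5/10 + 1 = 6.0000.
        Var[R] = 2*n_A*n_B*(2*n_A*n_B - n_A - n_B) / ((n_A+n_B)^2 * (n_A+n_B-1)) = 2000/900 = 2.2222.
        SD[R] = 1.4907.
Step 4: Continuity-corrected z = (R - 0.5 - E[R]) / SD[R] = (8 - 0.5 - 6.0000) / 1.4907 = 1.0062.
Step 5: Two-sided p-value via normal approximation = 2*(1 - Phi(|z|)) = 0.314305.
Step 6: alpha = 0.05. fail to reject H0.

R = 8, z = 1.0062, p = 0.314305, fail to reject H0.


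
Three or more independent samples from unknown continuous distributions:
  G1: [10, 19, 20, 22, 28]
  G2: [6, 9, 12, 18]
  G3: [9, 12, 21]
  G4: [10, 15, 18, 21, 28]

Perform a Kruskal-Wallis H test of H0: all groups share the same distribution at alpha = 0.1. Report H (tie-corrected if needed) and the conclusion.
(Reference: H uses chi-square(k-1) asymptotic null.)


Step 1: Combine all N = 17 observations and assign midranks.
sorted (value, group, rank): (6,G2,1), (9,G2,2.5), (9,G3,2.5), (10,G1,4.5), (10,G4,4.5), (12,G2,6.5), (12,G3,6.5), (15,G4,8), (18,G2,9.5), (18,G4,9.5), (19,G1,11), (20,G1,12), (21,G3,13.5), (21,G4,13.5), (22,G1,15), (28,G1,16.5), (28,G4,16.5)
Step 2: Sum ranks within each group.
R_1 = 59 (n_1 = 5)
R_2 = 19.5 (n_2 = 4)
R_3 = 22.5 (n_3 = 3)
R_4 = 52 (n_4 = 5)
Step 3: H = 12/(N(N+1)) * sum(R_i^2/n_i) - 3(N+1)
     = 12/(17*18) * (59^2/5 + 19.5^2/4 + 22.5^2/3 + 52^2/5) - 3*18
     = 0.039216 * 1500.81 - 54
     = 4.855392.
Step 4: Ties present; correction factor C = 1 - 36/(17^3 - 17) = 0.992647. Corrected H = 4.855392 / 0.992647 = 4.891358.
Step 5: Under H0, H ~ chi^2(3); p-value = 0.179928.
Step 6: alpha = 0.1. fail to reject H0.

H = 4.8914, df = 3, p = 0.179928, fail to reject H0.


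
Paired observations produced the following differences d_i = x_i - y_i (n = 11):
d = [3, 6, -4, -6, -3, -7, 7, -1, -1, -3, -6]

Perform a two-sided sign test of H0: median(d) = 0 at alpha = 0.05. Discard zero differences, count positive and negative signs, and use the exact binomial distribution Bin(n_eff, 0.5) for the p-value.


Step 1: Discard zero differences. Original n = 11; n_eff = number of nonzero differences = 11.
Nonzero differences (with sign): +3, +6, -4, -6, -3, -7, +7, -1, -1, -3, -6
Step 2: Count signs: positive = 3, negative = 8.
Step 3: Under H0: P(positive) = 0.5, so the number of positives S ~ Bin(11, 0.5).
Step 4: Two-sided exact p-value = sum of Bin(11,0.5) probabilities at or below the observed probability = 0.226562.
Step 5: alpha = 0.05. fail to reject H0.

n_eff = 11, pos = 3, neg = 8, p = 0.226562, fail to reject H0.


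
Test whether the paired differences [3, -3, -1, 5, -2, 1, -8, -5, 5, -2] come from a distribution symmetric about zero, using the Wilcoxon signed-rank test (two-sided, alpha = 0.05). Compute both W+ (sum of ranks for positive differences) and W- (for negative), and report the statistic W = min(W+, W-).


Step 1: Drop any zero differences (none here) and take |d_i|.
|d| = [3, 3, 1, 5, 2, 1, 8, 5, 5, 2]
Step 2: Midrank |d_i| (ties get averaged ranks).
ranks: |3|->5.5, |3|->5.5, |1|->1.5, |5|->8, |2|->3.5, |1|->1.5, |8|->10, |5|->8, |5|->8, |2|->3.5
Step 3: Attach original signs; sum ranks with positive sign and with negative sign.
W+ = 5.5 + 8 + 1.5 + 8 = 23
W- = 5.5 + 1.5 + 3.5 + 10 + 8 + 3.5 = 32
(Check: W+ + W- = 55 should equal n(n+1)/2 = 55.)
Step 4: Test statistic W = min(W+, W-) = 23.
Step 5: Ties in |d|, so use the tie-corrected normal approximation.
        E[W] = n(n+1)/4 = 10*11/4 = 27.5.
        Tie groups: |d|=1 (t=2), |d|=2 (t=2), |d|=3 (t=2), |d|=5 (t=3); sum(t^3 - t) = 42.
        Var[W] = n(n+1)(2n+1)/24 - sum(t^3-t)/48 = 2310/24 - 42/48 = 95.375.
        z = (W - E[W]) / sqrt(Var[W]) = (23 - 27.5) / 9.7660 = -0.4608.
        Two-sided p = 2*Phi(z) = 0.644955.
Step 6: alpha = 0.05. fail to reject H0.

W+ = 23, W- = 32, W = min = 23, p = 0.644955, fail to reject H0.


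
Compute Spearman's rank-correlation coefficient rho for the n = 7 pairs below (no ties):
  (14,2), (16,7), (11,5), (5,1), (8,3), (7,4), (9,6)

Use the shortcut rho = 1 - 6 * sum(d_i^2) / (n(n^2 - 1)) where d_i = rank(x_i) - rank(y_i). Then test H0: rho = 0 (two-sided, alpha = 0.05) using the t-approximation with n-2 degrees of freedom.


Step 1: Rank x and y separately (midranks; no ties here).
rank(x): 14->6, 16->7, 11->5, 5->1, 8->3, 7->2, 9->4
rank(y): 2->2, 7->7, 5->5, 1->1, 3->3, 4->4, 6->6
Step 2: d_i = R_x(i) - R_y(i); compute d_i^2.
  (6-2)^2=16, (7-7)^2=0, (5-5)^2=0, (1-1)^2=0, (3-3)^2=0, (2-4)^2=4, (4-6)^2=4
sum(d^2) = 24.
Step 3: rho = 1 - 6*24 / (7*(7^2 - 1)) = 1 - 144/336 = 0.571429.
Step 4: Under H0, t = rho * sqrt((n-2)/(1-rho^2)) = 1.5570 ~ t(5).
Step 5: Two-sided p-value from the t-distribution with 5 df = 0.180202.
Step 6: alpha = 0.05. fail to reject H0.

rho = 0.5714, p = 0.180202, fail to reject H0 at alpha = 0.05.


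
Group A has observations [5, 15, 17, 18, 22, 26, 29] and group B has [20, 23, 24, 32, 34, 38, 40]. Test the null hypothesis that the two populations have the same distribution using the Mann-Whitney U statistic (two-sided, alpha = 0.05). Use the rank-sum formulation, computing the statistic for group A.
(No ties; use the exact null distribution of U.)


Step 1: Combine and sort all 14 observations; assign midranks.
sorted (value, group): (5,X), (15,X), (17,X), (18,X), (20,Y), (22,X), (23,Y), (24,Y), (26,X), (29,X), (32,Y), (34,Y), (38,Y), (40,Y)
ranks: 5->1, 15->2, 17->3, 18->4, 20->5, 22->6, 23->7, 24->8, 26->9, 29->10, 32->11, 34->12, 38->13, 40->14
Step 2: Rank sum for X: R1 = 1 + 2 + 3 + 4 + 6 + 9 + 10 = 35.
Step 3: U_X = R1 - n1(n1+1)/2 = 35 - 7*8/2 = 35 - 28 = 7.
       U_Y = n1*n2 - U_X = 49 - 7 = 42.
Step 4: No ties, so the exact null distribution of U (based on enumerating the C(14,7) = 3432 equally likely rank assignments) gives the two-sided p-value.
Step 5: p-value = 0.026224; compare to alpha = 0.05. reject H0.

U_X = 7, p = 0.026224, reject H0 at alpha = 0.05.


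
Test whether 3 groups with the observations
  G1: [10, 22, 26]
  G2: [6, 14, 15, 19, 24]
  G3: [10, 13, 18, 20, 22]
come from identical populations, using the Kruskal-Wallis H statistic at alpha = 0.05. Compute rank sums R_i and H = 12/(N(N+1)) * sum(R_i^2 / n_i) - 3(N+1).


Step 1: Combine all N = 13 observations and assign midranks.
sorted (value, group, rank): (6,G2,1), (10,G1,2.5), (10,G3,2.5), (13,G3,4), (14,G2,5), (15,G2,6), (18,G3,7), (19,G2,8), (20,G3,9), (22,G1,10.5), (22,G3,10.5), (24,G2,12), (26,G1,13)
Step 2: Sum ranks within each group.
R_1 = 26 (n_1 = 3)
R_2 = 32 (n_2 = 5)
R_3 = 33 (n_3 = 5)
Step 3: H = 12/(N(N+1)) * sum(R_i^2/n_i) - 3(N+1)
     = 12/(13*14) * (26^2/3 + 32^2/5 + 33^2/5) - 3*14
     = 0.065934 * 647.933 - 42
     = 0.720879.
Step 4: Ties present; correction factor C = 1 - 12/(13^3 - 13) = 0.994505. Corrected H = 0.720879 / 0.994505 = 0.724862.
Step 5: Under H0, H ~ chi^2(2); p-value = 0.695982.
Step 6: alpha = 0.05. fail to reject H0.

H = 0.7249, df = 2, p = 0.695982, fail to reject H0.


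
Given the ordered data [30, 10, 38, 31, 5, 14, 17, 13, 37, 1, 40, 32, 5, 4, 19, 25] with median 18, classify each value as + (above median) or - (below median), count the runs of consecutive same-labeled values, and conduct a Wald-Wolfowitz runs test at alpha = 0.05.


Step 1: Compute median = 18; label A = above, B = below.
Labels in order: ABAABBBBABAABBAA  (n_A = 8, n_B = 8)
Step 2: Count runs R = 9.
Step 3: Under H0 (random ordering), E[R] = 2*n_A*n_B/(n_A+n_B) + 1 = 2*8*8/16 + 1 = 9.0000.
        Var[R] = 2*n_A*n_B*(2*n_A*n_B - n_A - n_B) / ((n_A+n_B)^2 * (n_A+n_B-1)) = 14336/3840 = 3.7333.
        SD[R] = 1.9322.
Step 4: R = E[R], so z = 0 with no continuity correction.
Step 5: Two-sided p-value via normal approximation = 2*(1 - Phi(|z|)) = 1.000000.
Step 6: alpha = 0.05. fail to reject H0.

R = 9, z = 0.0000, p = 1.000000, fail to reject H0.


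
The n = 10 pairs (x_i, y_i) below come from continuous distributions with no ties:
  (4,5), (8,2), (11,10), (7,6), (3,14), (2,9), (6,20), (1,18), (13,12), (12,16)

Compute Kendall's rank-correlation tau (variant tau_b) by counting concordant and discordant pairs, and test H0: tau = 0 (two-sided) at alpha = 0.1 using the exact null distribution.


Step 1: Enumerate the 45 unordered pairs (i,j) with i<j and classify each by sign(x_j-x_i) * sign(y_j-y_i).
  (1,2):dx=+4,dy=-3->D; (1,3):dx=+7,dy=+5->C; (1,4):dx=+3,dy=+1->C; (1,5):dx=-1,dy=+9->D
  (1,6):dx=-2,dy=+4->D; (1,7):dx=+2,dy=+15->C; (1,8):dx=-3,dy=+13->D; (1,9):dx=+9,dy=+7->C
  (1,10):dx=+8,dy=+11->C; (2,3):dx=+3,dy=+8->C; (2,4):dx=-1,dy=+4->D; (2,5):dx=-5,dy=+12->D
  (2,6):dx=-6,dy=+7->D; (2,7):dx=-2,dy=+18->D; (2,8):dx=-7,dy=+16->D; (2,9):dx=+5,dy=+10->C
  (2,10):dx=+4,dy=+14->C; (3,4):dx=-4,dy=-4->C; (3,5):dx=-8,dy=+4->D; (3,6):dx=-9,dy=-1->C
  (3,7):dx=-5,dy=+10->D; (3,8):dx=-10,dy=+8->D; (3,9):dx=+2,dy=+2->C; (3,10):dx=+1,dy=+6->C
  (4,5):dx=-4,dy=+8->D; (4,6):dx=-5,dy=+3->D; (4,7):dx=-1,dy=+14->D; (4,8):dx=-6,dy=+12->D
  (4,9):dx=+6,dy=+6->C; (4,10):dx=+5,dy=+10->C; (5,6):dx=-1,dy=-5->C; (5,7):dx=+3,dy=+6->C
  (5,8):dx=-2,dy=+4->D; (5,9):dx=+10,dy=-2->D; (5,10):dx=+9,dy=+2->C; (6,7):dx=+4,dy=+11->C
  (6,8):dx=-1,dy=+9->D; (6,9):dx=+11,dy=+3->C; (6,10):dx=+10,dy=+7->C; (7,8):dx=-5,dy=-2->C
  (7,9):dx=+7,dy=-8->D; (7,10):dx=+6,dy=-4->D; (8,9):dx=+12,dy=-6->D; (8,10):dx=+11,dy=-2->D
  (9,10):dx=-1,dy=+4->D
Step 2: C = 21, D = 24, total pairs = 45.
Step 3: tau = (C - D)/(n(n-1)/2) = (21 - 24)/45 = -0.066667.
Step 4: Exact two-sided p-value (enumerate n! = 3628800 permutations of y under H0): p = 0.861801.
Step 5: alpha = 0.1. fail to reject H0.

tau_b = -0.0667 (C=21, D=24), p = 0.861801, fail to reject H0.


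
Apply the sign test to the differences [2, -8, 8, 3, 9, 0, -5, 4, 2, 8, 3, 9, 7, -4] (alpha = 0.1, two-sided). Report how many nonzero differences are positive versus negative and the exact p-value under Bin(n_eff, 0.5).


Step 1: Discard zero differences. Original n = 14; n_eff = number of nonzero differences = 13.
Nonzero differences (with sign): +2, -8, +8, +3, +9, -5, +4, +2, +8, +3, +9, +7, -4
Step 2: Count signs: positive = 10, negative = 3.
Step 3: Under H0: P(positive) = 0.5, so the number of positives S ~ Bin(13, 0.5).
Step 4: Two-sided exact p-value = sum of Bin(13,0.5) probabilities at or below the observed probability = 0.092285.
Step 5: alpha = 0.1. reject H0.

n_eff = 13, pos = 10, neg = 3, p = 0.092285, reject H0.


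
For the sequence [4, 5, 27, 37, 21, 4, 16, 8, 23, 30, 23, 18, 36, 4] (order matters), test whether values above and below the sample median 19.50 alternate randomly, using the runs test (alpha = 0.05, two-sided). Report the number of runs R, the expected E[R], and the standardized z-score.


Step 1: Compute median = 19.50; label A = above, B = below.
Labels in order: BBAAABBBAAABAB  (n_A = 7, n_B = 7)
Step 2: Count runs R = 7.
Step 3: Under H0 (random ordering), E[R] = 2*n_A*n_B/(n_A+n_B) + 1 = 2*7*7/14 + 1 = 8.0000.
        Var[R] = 2*n_A*n_B*(2*n_A*n_B - n_A - n_B) / ((n_A+n_B)^2 * (n_A+n_B-1)) = 8232/2548 = 3.2308.
        SD[R] = 1.7974.
Step 4: Continuity-corrected z = (R + 0.5 - E[R]) / SD[R] = (7 + 0.5 - 8.0000) / 1.7974 = -0.2782.
Step 5: Two-sided p-value via normal approximation = 2*(1 - Phi(|z|)) = 0.780879.
Step 6: alpha = 0.05. fail to reject H0.

R = 7, z = -0.2782, p = 0.780879, fail to reject H0.


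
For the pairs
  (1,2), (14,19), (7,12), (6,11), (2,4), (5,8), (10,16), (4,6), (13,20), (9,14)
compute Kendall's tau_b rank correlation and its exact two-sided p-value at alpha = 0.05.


Step 1: Enumerate the 45 unordered pairs (i,j) with i<j and classify each by sign(x_j-x_i) * sign(y_j-y_i).
  (1,2):dx=+13,dy=+17->C; (1,3):dx=+6,dy=+10->C; (1,4):dx=+5,dy=+9->C; (1,5):dx=+1,dy=+2->C
  (1,6):dx=+4,dy=+6->C; (1,7):dx=+9,dy=+14->C; (1,8):dx=+3,dy=+4->C; (1,9):dx=+12,dy=+18->C
  (1,10):dx=+8,dy=+12->C; (2,3):dx=-7,dy=-7->C; (2,4):dx=-8,dy=-8->C; (2,5):dx=-12,dy=-15->C
  (2,6):dx=-9,dy=-11->C; (2,7):dx=-4,dy=-3->C; (2,8):dx=-10,dy=-13->C; (2,9):dx=-1,dy=+1->D
  (2,10):dx=-5,dy=-5->C; (3,4):dx=-1,dy=-1->C; (3,5):dx=-5,dy=-8->C; (3,6):dx=-2,dy=-4->C
  (3,7):dx=+3,dy=+4->C; (3,8):dx=-3,dy=-6->C; (3,9):dx=+6,dy=+8->C; (3,10):dx=+2,dy=+2->C
  (4,5):dx=-4,dy=-7->C; (4,6):dx=-1,dy=-3->C; (4,7):dx=+4,dy=+5->C; (4,8):dx=-2,dy=-5->C
  (4,9):dx=+7,dy=+9->C; (4,10):dx=+3,dy=+3->C; (5,6):dx=+3,dy=+4->C; (5,7):dx=+8,dy=+12->C
  (5,8):dx=+2,dy=+2->C; (5,9):dx=+11,dy=+16->C; (5,10):dx=+7,dy=+10->C; (6,7):dx=+5,dy=+8->C
  (6,8):dx=-1,dy=-2->C; (6,9):dx=+8,dy=+12->C; (6,10):dx=+4,dy=+6->C; (7,8):dx=-6,dy=-10->C
  (7,9):dx=+3,dy=+4->C; (7,10):dx=-1,dy=-2->C; (8,9):dx=+9,dy=+14->C; (8,10):dx=+5,dy=+8->C
  (9,10):dx=-4,dy=-6->C
Step 2: C = 44, D = 1, total pairs = 45.
Step 3: tau = (C - D)/(n(n-1)/2) = (44 - 1)/45 = 0.955556.
Step 4: Exact two-sided p-value (enumerate n! = 3628800 permutations of y under H0): p = 0.000006.
Step 5: alpha = 0.05. reject H0.

tau_b = 0.9556 (C=44, D=1), p = 0.000006, reject H0.


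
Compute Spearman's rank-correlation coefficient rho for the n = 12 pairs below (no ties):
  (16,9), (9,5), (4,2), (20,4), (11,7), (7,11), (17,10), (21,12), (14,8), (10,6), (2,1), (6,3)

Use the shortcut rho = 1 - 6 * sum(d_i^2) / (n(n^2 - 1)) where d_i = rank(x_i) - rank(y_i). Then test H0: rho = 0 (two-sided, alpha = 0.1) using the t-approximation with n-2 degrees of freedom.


Step 1: Rank x and y separately (midranks; no ties here).
rank(x): 16->9, 9->5, 4->2, 20->11, 11->7, 7->4, 17->10, 21->12, 14->8, 10->6, 2->1, 6->3
rank(y): 9->9, 5->5, 2->2, 4->4, 7->7, 11->11, 10->10, 12->12, 8->8, 6->6, 1->1, 3->3
Step 2: d_i = R_x(i) - R_y(i); compute d_i^2.
  (9-9)^2=0, (5-5)^2=0, (2-2)^2=0, (11-4)^2=49, (7-7)^2=0, (4-11)^2=49, (10-10)^2=0, (12-12)^2=0, (8-8)^2=0, (6-6)^2=0, (1-1)^2=0, (3-3)^2=0
sum(d^2) = 98.
Step 3: rho = 1 - 6*98 / (12*(12^2 - 1)) = 1 - 588/1716 = 0.657343.
Step 4: Under H0, t = rho * sqrt((n-2)/(1-rho^2)) = 2.7584 ~ t(10).
Step 5: Two-sided p-value from the t-distribution with 10 df = 0.020185.
Step 6: alpha = 0.1. reject H0.

rho = 0.6573, p = 0.020185, reject H0 at alpha = 0.1.


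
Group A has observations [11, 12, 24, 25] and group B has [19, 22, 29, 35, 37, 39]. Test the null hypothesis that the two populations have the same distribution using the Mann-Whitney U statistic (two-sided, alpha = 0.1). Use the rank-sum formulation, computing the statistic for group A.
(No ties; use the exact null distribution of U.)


Step 1: Combine and sort all 10 observations; assign midranks.
sorted (value, group): (11,X), (12,X), (19,Y), (22,Y), (24,X), (25,X), (29,Y), (35,Y), (37,Y), (39,Y)
ranks: 11->1, 12->2, 19->3, 22->4, 24->5, 25->6, 29->7, 35->8, 37->9, 39->10
Step 2: Rank sum for X: R1 = 1 + 2 + 5 + 6 = 14.
Step 3: U_X = R1 - n1(n1+1)/2 = 14 - 4*5/2 = 14 - 10 = 4.
       U_Y = n1*n2 - U_X = 24 - 4 = 20.
Step 4: No ties, so the exact null distribution of U (based on enumerating the C(10,4) = 210 equally likely rank assignments) gives the two-sided p-value.
Step 5: p-value = 0.114286; compare to alpha = 0.1. fail to reject H0.

U_X = 4, p = 0.114286, fail to reject H0 at alpha = 0.1.


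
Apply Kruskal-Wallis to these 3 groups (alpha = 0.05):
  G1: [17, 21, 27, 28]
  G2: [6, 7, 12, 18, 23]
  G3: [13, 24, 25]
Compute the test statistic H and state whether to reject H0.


Step 1: Combine all N = 12 observations and assign midranks.
sorted (value, group, rank): (6,G2,1), (7,G2,2), (12,G2,3), (13,G3,4), (17,G1,5), (18,G2,6), (21,G1,7), (23,G2,8), (24,G3,9), (25,G3,10), (27,G1,11), (28,G1,12)
Step 2: Sum ranks within each group.
R_1 = 35 (n_1 = 4)
R_2 = 20 (n_2 = 5)
R_3 = 23 (n_3 = 3)
Step 3: H = 12/(N(N+1)) * sum(R_i^2/n_i) - 3(N+1)
     = 12/(12*13) * (35^2/4 + 20^2/5 + 23^2/3) - 3*13
     = 0.076923 * 562.583 - 39
     = 4.275641.
Step 4: No ties, so H is used without correction.
Step 5: Under H0, H ~ chi^2(2); p-value = 0.117912.
Step 6: alpha = 0.05. fail to reject H0.

H = 4.2756, df = 2, p = 0.117912, fail to reject H0.


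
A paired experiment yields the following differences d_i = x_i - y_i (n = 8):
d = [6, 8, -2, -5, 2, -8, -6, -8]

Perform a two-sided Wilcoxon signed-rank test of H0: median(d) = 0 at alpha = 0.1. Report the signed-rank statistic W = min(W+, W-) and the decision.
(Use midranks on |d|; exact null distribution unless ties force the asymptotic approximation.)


Step 1: Drop any zero differences (none here) and take |d_i|.
|d| = [6, 8, 2, 5, 2, 8, 6, 8]
Step 2: Midrank |d_i| (ties get averaged ranks).
ranks: |6|->4.5, |8|->7, |2|->1.5, |5|->3, |2|->1.5, |8|->7, |6|->4.5, |8|->7
Step 3: Attach original signs; sum ranks with positive sign and with negative sign.
W+ = 4.5 + 7 + 1.5 = 13
W- = 1.5 + 3 + 7 + 4.5 + 7 = 23
(Check: W+ + W- = 36 should equal n(n+1)/2 = 36.)
Step 4: Test statistic W = min(W+, W-) = 13.
Step 5: Ties in |d|, so use the tie-corrected normal approximation.
        E[W] = n(n+1)/4 = 8*9/4 = 18.
        Tie groups: |d|=2 (t=2), |d|=6 (t=2), |d|=8 (t=3); sum(t^3 - t) = 36.
        Var[W] = n(n+1)(2n+1)/24 - sum(t^3-t)/48 = 1224/24 - 36/48 = 50.25.
        z = (W - E[W]) / sqrt(Var[W]) = (13 - 18) / 7.0887 = -0.7053.
        Two-sided p = 2*Phi(z) = 0.480595.
Step 6: alpha = 0.1. fail to reject H0.

W+ = 13, W- = 23, W = min = 13, p = 0.480595, fail to reject H0.


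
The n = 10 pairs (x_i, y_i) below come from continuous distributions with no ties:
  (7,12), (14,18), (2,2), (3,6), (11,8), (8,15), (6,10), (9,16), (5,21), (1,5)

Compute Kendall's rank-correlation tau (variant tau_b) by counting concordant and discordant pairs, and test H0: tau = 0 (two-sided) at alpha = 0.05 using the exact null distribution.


Step 1: Enumerate the 45 unordered pairs (i,j) with i<j and classify each by sign(x_j-x_i) * sign(y_j-y_i).
  (1,2):dx=+7,dy=+6->C; (1,3):dx=-5,dy=-10->C; (1,4):dx=-4,dy=-6->C; (1,5):dx=+4,dy=-4->D
  (1,6):dx=+1,dy=+3->C; (1,7):dx=-1,dy=-2->C; (1,8):dx=+2,dy=+4->C; (1,9):dx=-2,dy=+9->D
  (1,10):dx=-6,dy=-7->C; (2,3):dx=-12,dy=-16->C; (2,4):dx=-11,dy=-12->C; (2,5):dx=-3,dy=-10->C
  (2,6):dx=-6,dy=-3->C; (2,7):dx=-8,dy=-8->C; (2,8):dx=-5,dy=-2->C; (2,9):dx=-9,dy=+3->D
  (2,10):dx=-13,dy=-13->C; (3,4):dx=+1,dy=+4->C; (3,5):dx=+9,dy=+6->C; (3,6):dx=+6,dy=+13->C
  (3,7):dx=+4,dy=+8->C; (3,8):dx=+7,dy=+14->C; (3,9):dx=+3,dy=+19->C; (3,10):dx=-1,dy=+3->D
  (4,5):dx=+8,dy=+2->C; (4,6):dx=+5,dy=+9->C; (4,7):dx=+3,dy=+4->C; (4,8):dx=+6,dy=+10->C
  (4,9):dx=+2,dy=+15->C; (4,10):dx=-2,dy=-1->C; (5,6):dx=-3,dy=+7->D; (5,7):dx=-5,dy=+2->D
  (5,8):dx=-2,dy=+8->D; (5,9):dx=-6,dy=+13->D; (5,10):dx=-10,dy=-3->C; (6,7):dx=-2,dy=-5->C
  (6,8):dx=+1,dy=+1->C; (6,9):dx=-3,dy=+6->D; (6,10):dx=-7,dy=-10->C; (7,8):dx=+3,dy=+6->C
  (7,9):dx=-1,dy=+11->D; (7,10):dx=-5,dy=-5->C; (8,9):dx=-4,dy=+5->D; (8,10):dx=-8,dy=-11->C
  (9,10):dx=-4,dy=-16->C
Step 2: C = 34, D = 11, total pairs = 45.
Step 3: tau = (C - D)/(n(n-1)/2) = (34 - 11)/45 = 0.511111.
Step 4: Exact two-sided p-value (enumerate n! = 3628800 permutations of y under H0): p = 0.046623.
Step 5: alpha = 0.05. reject H0.

tau_b = 0.5111 (C=34, D=11), p = 0.046623, reject H0.


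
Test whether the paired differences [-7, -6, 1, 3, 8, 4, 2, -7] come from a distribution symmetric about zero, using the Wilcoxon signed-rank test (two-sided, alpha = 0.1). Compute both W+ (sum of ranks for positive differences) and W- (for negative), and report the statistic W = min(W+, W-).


Step 1: Drop any zero differences (none here) and take |d_i|.
|d| = [7, 6, 1, 3, 8, 4, 2, 7]
Step 2: Midrank |d_i| (ties get averaged ranks).
ranks: |7|->6.5, |6|->5, |1|->1, |3|->3, |8|->8, |4|->4, |2|->2, |7|->6.5
Step 3: Attach original signs; sum ranks with positive sign and with negative sign.
W+ = 1 + 3 + 8 + 4 + 2 = 18
W- = 6.5 + 5 + 6.5 = 18
(Check: W+ + W- = 36 should equal n(n+1)/2 = 36.)
Step 4: Test statistic W = min(W+, W-) = 18.
Step 5: Ties in |d|, so use the tie-corrected normal approximation.
        E[W] = n(n+1)/4 = 8*9/4 = 18.
        Tie groups: |d|=7 (t=2); sum(t^3 - t) = 6.
        Var[W] = n(n+1)(2n+1)/24 - sum(t^3-t)/48 = 1224/24 - 6/48 = 50.875.
        z = (W - E[W]) / sqrt(Var[W]) = (18 - 18) / 7.1327 = 0.0000.
        Two-sided p = 2*Phi(z) = 1.000000.
Step 6: alpha = 0.1. fail to reject H0.

W+ = 18, W- = 18, W = min = 18, p = 1.000000, fail to reject H0.


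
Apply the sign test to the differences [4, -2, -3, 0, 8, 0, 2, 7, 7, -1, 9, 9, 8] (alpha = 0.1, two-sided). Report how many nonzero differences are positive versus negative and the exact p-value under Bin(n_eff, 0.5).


Step 1: Discard zero differences. Original n = 13; n_eff = number of nonzero differences = 11.
Nonzero differences (with sign): +4, -2, -3, +8, +2, +7, +7, -1, +9, +9, +8
Step 2: Count signs: positive = 8, negative = 3.
Step 3: Under H0: P(positive) = 0.5, so the number of positives S ~ Bin(11, 0.5).
Step 4: Two-sided exact p-value = sum of Bin(11,0.5) probabilities at or below the observed probability = 0.226562.
Step 5: alpha = 0.1. fail to reject H0.

n_eff = 11, pos = 8, neg = 3, p = 0.226562, fail to reject H0.


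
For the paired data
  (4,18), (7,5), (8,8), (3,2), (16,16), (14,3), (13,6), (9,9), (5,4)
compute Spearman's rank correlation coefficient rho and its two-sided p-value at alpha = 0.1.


Step 1: Rank x and y separately (midranks; no ties here).
rank(x): 4->2, 7->4, 8->5, 3->1, 16->9, 14->8, 13->7, 9->6, 5->3
rank(y): 18->9, 5->4, 8->6, 2->1, 16->8, 3->2, 6->5, 9->7, 4->3
Step 2: d_i = R_x(i) - R_y(i); compute d_i^2.
  (2-9)^2=49, (4-4)^2=0, (5-6)^2=1, (1-1)^2=0, (9-8)^2=1, (8-2)^2=36, (7-5)^2=4, (6-7)^2=1, (3-3)^2=0
sum(d^2) = 92.
Step 3: rho = 1 - 6*92 / (9*(9^2 - 1)) = 1 - 552/720 = 0.233333.
Step 4: Under H0, t = rho * sqrt((n-2)/(1-rho^2)) = 0.6349 ~ t(7).
Step 5: Two-sided p-value from the t-distribution with 7 df = 0.545699.
Step 6: alpha = 0.1. fail to reject H0.

rho = 0.2333, p = 0.545699, fail to reject H0 at alpha = 0.1.


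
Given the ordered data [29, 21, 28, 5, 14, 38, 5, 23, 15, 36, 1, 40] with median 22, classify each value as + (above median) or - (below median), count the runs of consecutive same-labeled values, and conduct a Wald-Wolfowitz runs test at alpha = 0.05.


Step 1: Compute median = 22; label A = above, B = below.
Labels in order: ABABBABABABA  (n_A = 6, n_B = 6)
Step 2: Count runs R = 11.
Step 3: Under H0 (random ordering), E[R] = 2*n_A*n_B/(n_A+n_B) + 1 = 2*6*6/12 + 1 = 7.0000.
        Var[R] = 2*n_A*n_B*(2*n_A*n_B - n_A - n_B) / ((n_A+n_B)^2 * (n_A+n_B-1)) = 4320/1584 = 2.7273.
        SD[R] = 1.6514.
Step 4: Continuity-corrected z = (R - 0.5 - E[R]) / SD[R] = (11 - 0.5 - 7.0000) / 1.6514 = 2.1194.
Step 5: Two-sided p-value via normal approximation = 2*(1 - Phi(|z|)) = 0.034060.
Step 6: alpha = 0.05. reject H0.

R = 11, z = 2.1194, p = 0.034060, reject H0.


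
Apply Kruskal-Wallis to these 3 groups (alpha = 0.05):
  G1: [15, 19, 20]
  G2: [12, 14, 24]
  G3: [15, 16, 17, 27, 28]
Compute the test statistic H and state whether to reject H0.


Step 1: Combine all N = 11 observations and assign midranks.
sorted (value, group, rank): (12,G2,1), (14,G2,2), (15,G1,3.5), (15,G3,3.5), (16,G3,5), (17,G3,6), (19,G1,7), (20,G1,8), (24,G2,9), (27,G3,10), (28,G3,11)
Step 2: Sum ranks within each group.
R_1 = 18.5 (n_1 = 3)
R_2 = 12 (n_2 = 3)
R_3 = 35.5 (n_3 = 5)
Step 3: H = 12/(N(N+1)) * sum(R_i^2/n_i) - 3(N+1)
     = 12/(11*12) * (18.5^2/3 + 12^2/3 + 35.5^2/5) - 3*12
     = 0.090909 * 414.133 - 36
     = 1.648485.
Step 4: Ties present; correction factor C = 1 - 6/(11^3 - 11) = 0.995455. Corrected H = 1.648485 / 0.995455 = 1.656012.
Step 5: Under H0, H ~ chi^2(2); p-value = 0.436920.
Step 6: alpha = 0.05. fail to reject H0.

H = 1.6560, df = 2, p = 0.436920, fail to reject H0.


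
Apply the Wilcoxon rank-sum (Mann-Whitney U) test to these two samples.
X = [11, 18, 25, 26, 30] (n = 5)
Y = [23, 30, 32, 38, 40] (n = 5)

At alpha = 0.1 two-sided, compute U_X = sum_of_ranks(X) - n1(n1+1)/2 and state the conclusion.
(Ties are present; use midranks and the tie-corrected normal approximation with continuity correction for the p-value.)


Step 1: Combine and sort all 10 observations; assign midranks.
sorted (value, group): (11,X), (18,X), (23,Y), (25,X), (26,X), (30,X), (30,Y), (32,Y), (38,Y), (40,Y)
ranks: 11->1, 18->2, 23->3, 25->4, 26->5, 30->6.5, 30->6.5, 32->8, 38->9, 40->10
Step 2: Rank sum for X: R1 = 1 + 2 + 4 + 5 + 6.5 = 18.5.
Step 3: U_X = R1 - n1(n1+1)/2 = 18.5 - 5*6/2 = 18.5 - 15 = 3.5.
       U_Y = n1*n2 - U_X = 25 - 3.5 = 21.5.
Step 4: Ties are present, so use the tie-corrected normal approximation (with continuity correction) for the p-value.
Step 5: p-value = 0.074913; compare to alpha = 0.1. reject H0.

U_X = 3.5, p = 0.074913, reject H0 at alpha = 0.1.


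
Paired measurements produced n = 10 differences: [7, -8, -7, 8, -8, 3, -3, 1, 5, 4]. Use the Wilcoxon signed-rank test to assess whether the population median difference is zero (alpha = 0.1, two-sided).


Step 1: Drop any zero differences (none here) and take |d_i|.
|d| = [7, 8, 7, 8, 8, 3, 3, 1, 5, 4]
Step 2: Midrank |d_i| (ties get averaged ranks).
ranks: |7|->6.5, |8|->9, |7|->6.5, |8|->9, |8|->9, |3|->2.5, |3|->2.5, |1|->1, |5|->5, |4|->4
Step 3: Attach original signs; sum ranks with positive sign and with negative sign.
W+ = 6.5 + 9 + 2.5 + 1 + 5 + 4 = 28
W- = 9 + 6.5 + 9 + 2.5 = 27
(Check: W+ + W- = 55 should equal n(n+1)/2 = 55.)
Step 4: Test statistic W = min(W+, W-) = 27.
Step 5: Ties in |d|, so use the tie-corrected normal approximation.
        E[W] = n(n+1)/4 = 10*11/4 = 27.5.
        Tie groups: |d|=3 (t=2), |d|=7 (t=2), |d|=8 (t=3); sum(t^3 - t) = 36.
        Var[W] = n(n+1)(2n+1)/24 - sum(t^3-t)/48 = 2310/24 - 36/48 = 95.5.
        z = (W - E[W]) / sqrt(Var[W]) = (27 - 27.5) / 9.7724 = -0.0512.
        Two-sided p = 2*Phi(z) = 0.959194.
Step 6: alpha = 0.1. fail to reject H0.

W+ = 28, W- = 27, W = min = 27, p = 0.959194, fail to reject H0.


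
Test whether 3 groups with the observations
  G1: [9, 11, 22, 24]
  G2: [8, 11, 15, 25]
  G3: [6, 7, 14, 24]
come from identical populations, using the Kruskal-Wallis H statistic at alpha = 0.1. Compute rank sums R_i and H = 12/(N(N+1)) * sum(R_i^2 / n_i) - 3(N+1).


Step 1: Combine all N = 12 observations and assign midranks.
sorted (value, group, rank): (6,G3,1), (7,G3,2), (8,G2,3), (9,G1,4), (11,G1,5.5), (11,G2,5.5), (14,G3,7), (15,G2,8), (22,G1,9), (24,G1,10.5), (24,G3,10.5), (25,G2,12)
Step 2: Sum ranks within each group.
R_1 = 29 (n_1 = 4)
R_2 = 28.5 (n_2 = 4)
R_3 = 20.5 (n_3 = 4)
Step 3: H = 12/(N(N+1)) * sum(R_i^2/n_i) - 3(N+1)
     = 12/(12*13) * (29^2/4 + 28.5^2/4 + 20.5^2/4) - 3*13
     = 0.076923 * 518.375 - 39
     = 0.875000.
Step 4: Ties present; correction factor C = 1 - 12/(12^3 - 12) = 0.993007. Corrected H = 0.875000 / 0.993007 = 0.881162.
Step 5: Under H0, H ~ chi^2(2); p-value = 0.643662.
Step 6: alpha = 0.1. fail to reject H0.

H = 0.8812, df = 2, p = 0.643662, fail to reject H0.


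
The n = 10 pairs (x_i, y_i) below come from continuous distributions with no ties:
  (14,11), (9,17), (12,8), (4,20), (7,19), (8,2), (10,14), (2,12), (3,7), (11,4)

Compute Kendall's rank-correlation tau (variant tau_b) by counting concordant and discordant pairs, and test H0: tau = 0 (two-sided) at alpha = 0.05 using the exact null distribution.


Step 1: Enumerate the 45 unordered pairs (i,j) with i<j and classify each by sign(x_j-x_i) * sign(y_j-y_i).
  (1,2):dx=-5,dy=+6->D; (1,3):dx=-2,dy=-3->C; (1,4):dx=-10,dy=+9->D; (1,5):dx=-7,dy=+8->D
  (1,6):dx=-6,dy=-9->C; (1,7):dx=-4,dy=+3->D; (1,8):dx=-12,dy=+1->D; (1,9):dx=-11,dy=-4->C
  (1,10):dx=-3,dy=-7->C; (2,3):dx=+3,dy=-9->D; (2,4):dx=-5,dy=+3->D; (2,5):dx=-2,dy=+2->D
  (2,6):dx=-1,dy=-15->C; (2,7):dx=+1,dy=-3->D; (2,8):dx=-7,dy=-5->C; (2,9):dx=-6,dy=-10->C
  (2,10):dx=+2,dy=-13->D; (3,4):dx=-8,dy=+12->D; (3,5):dx=-5,dy=+11->D; (3,6):dx=-4,dy=-6->C
  (3,7):dx=-2,dy=+6->D; (3,8):dx=-10,dy=+4->D; (3,9):dx=-9,dy=-1->C; (3,10):dx=-1,dy=-4->C
  (4,5):dx=+3,dy=-1->D; (4,6):dx=+4,dy=-18->D; (4,7):dx=+6,dy=-6->D; (4,8):dx=-2,dy=-8->C
  (4,9):dx=-1,dy=-13->C; (4,10):dx=+7,dy=-16->D; (5,6):dx=+1,dy=-17->D; (5,7):dx=+3,dy=-5->D
  (5,8):dx=-5,dy=-7->C; (5,9):dx=-4,dy=-12->C; (5,10):dx=+4,dy=-15->D; (6,7):dx=+2,dy=+12->C
  (6,8):dx=-6,dy=+10->D; (6,9):dx=-5,dy=+5->D; (6,10):dx=+3,dy=+2->C; (7,8):dx=-8,dy=-2->C
  (7,9):dx=-7,dy=-7->C; (7,10):dx=+1,dy=-10->D; (8,9):dx=+1,dy=-5->D; (8,10):dx=+9,dy=-8->D
  (9,10):dx=+8,dy=-3->D
Step 2: C = 18, D = 27, total pairs = 45.
Step 3: tau = (C - D)/(n(n-1)/2) = (18 - 27)/45 = -0.200000.
Step 4: Exact two-sided p-value (enumerate n! = 3628800 permutations of y under H0): p = 0.484313.
Step 5: alpha = 0.05. fail to reject H0.

tau_b = -0.2000 (C=18, D=27), p = 0.484313, fail to reject H0.
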